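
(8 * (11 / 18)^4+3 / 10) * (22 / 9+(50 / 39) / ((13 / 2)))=186611992 / 49896405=3.74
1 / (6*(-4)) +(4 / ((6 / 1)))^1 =5 / 8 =0.62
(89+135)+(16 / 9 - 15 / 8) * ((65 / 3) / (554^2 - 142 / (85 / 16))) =1262125051117 / 5634487008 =224.00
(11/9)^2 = 121/81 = 1.49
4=4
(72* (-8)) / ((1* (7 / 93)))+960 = -46848 / 7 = -6692.57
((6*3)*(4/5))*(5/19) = 72/19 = 3.79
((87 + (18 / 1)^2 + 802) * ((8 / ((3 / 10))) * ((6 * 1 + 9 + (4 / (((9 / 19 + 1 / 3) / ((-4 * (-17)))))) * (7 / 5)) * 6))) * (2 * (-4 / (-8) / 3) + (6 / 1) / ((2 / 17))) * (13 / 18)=241715810336 / 69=3503127686.03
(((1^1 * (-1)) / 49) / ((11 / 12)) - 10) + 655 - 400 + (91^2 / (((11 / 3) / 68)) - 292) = 82751531 / 539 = 153527.89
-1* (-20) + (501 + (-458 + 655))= 718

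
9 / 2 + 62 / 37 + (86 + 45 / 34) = 58811 / 629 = 93.50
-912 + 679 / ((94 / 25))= -68753 / 94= -731.41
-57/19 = -3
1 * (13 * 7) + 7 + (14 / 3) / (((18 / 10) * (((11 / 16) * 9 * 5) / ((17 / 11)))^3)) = 85430887880422 / 871740879075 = 98.00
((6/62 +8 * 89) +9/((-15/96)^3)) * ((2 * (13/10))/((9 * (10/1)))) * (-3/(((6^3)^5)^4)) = 0.00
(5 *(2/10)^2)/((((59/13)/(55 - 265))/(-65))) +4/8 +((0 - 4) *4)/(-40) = 355431/590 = 602.43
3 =3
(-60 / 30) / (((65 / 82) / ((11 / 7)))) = -1804 / 455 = -3.96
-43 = -43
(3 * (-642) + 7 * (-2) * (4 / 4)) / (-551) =1940 / 551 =3.52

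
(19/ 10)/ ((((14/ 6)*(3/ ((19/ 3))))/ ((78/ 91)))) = 361/ 245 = 1.47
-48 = -48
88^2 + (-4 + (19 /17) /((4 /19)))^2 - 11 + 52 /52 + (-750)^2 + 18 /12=2636776873 /4624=570237.21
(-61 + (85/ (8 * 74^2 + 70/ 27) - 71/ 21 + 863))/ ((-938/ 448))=-381.43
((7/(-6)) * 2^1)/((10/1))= -7/30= -0.23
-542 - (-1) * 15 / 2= -1069 / 2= -534.50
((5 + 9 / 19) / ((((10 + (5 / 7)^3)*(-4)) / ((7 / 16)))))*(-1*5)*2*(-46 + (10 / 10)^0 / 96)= -137805395 / 5187456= -26.57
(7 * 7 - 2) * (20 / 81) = 940 / 81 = 11.60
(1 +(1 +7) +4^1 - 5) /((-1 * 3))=-8 /3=-2.67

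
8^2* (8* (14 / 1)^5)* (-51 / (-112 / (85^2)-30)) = 50732722790400 / 108431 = 467880244.49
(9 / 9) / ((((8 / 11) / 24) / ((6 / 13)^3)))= 7128 / 2197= 3.24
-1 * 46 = -46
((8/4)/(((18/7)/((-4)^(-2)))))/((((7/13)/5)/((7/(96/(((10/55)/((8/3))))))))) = 455/202752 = 0.00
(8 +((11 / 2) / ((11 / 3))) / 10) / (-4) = -163 / 80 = -2.04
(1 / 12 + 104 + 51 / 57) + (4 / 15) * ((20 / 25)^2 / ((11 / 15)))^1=6596717 / 62700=105.21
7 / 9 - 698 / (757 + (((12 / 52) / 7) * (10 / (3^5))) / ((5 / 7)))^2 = 4440870001765 / 5718645694161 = 0.78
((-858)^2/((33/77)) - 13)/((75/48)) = 27483248/25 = 1099329.92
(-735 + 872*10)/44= 7985/44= 181.48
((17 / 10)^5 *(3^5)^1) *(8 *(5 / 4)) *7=2415176757 / 10000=241517.68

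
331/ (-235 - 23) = -331/ 258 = -1.28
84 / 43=1.95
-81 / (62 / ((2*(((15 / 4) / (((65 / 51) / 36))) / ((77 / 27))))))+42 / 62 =-2990478 / 31031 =-96.37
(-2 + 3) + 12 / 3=5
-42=-42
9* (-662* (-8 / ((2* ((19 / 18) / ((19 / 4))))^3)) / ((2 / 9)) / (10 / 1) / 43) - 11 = 19507379 / 3440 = 5670.75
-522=-522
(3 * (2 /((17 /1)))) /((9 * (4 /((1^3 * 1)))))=0.01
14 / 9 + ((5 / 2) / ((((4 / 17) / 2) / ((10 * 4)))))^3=5527125014 / 9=614125001.56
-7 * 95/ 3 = -665/ 3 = -221.67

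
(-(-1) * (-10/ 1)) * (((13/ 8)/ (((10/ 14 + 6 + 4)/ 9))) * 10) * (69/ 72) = -2093/ 16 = -130.81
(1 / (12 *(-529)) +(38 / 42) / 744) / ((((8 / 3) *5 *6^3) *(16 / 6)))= 8749 / 63475937280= 0.00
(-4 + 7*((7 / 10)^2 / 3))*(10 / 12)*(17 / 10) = -14569 / 3600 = -4.05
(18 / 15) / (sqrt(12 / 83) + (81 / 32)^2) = 1115265024 / 5933824885 - 4194304 * sqrt(249) / 5933824885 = 0.18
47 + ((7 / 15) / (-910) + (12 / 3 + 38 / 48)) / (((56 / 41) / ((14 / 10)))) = 5398737 / 104000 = 51.91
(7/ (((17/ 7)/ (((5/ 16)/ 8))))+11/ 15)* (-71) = -1960381/ 32640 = -60.06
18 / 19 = 0.95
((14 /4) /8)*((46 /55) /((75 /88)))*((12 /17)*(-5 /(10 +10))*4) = -644 /2125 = -0.30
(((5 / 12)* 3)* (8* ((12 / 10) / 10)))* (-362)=-2172 / 5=-434.40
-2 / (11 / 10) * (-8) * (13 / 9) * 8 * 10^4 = 166400000 / 99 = 1680808.08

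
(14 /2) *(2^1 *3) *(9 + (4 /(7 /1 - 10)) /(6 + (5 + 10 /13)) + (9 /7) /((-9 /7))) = 50680 /153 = 331.24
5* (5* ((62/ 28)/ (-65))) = -155/ 182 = -0.85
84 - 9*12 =-24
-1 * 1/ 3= -1/ 3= -0.33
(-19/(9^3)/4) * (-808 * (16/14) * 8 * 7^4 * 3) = 84251776/243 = 346715.13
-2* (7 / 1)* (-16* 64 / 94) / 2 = 3584 / 47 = 76.26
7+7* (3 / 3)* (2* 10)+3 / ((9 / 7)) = 448 / 3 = 149.33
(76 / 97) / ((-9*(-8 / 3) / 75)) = 475 / 194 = 2.45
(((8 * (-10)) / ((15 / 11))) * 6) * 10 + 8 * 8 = -3456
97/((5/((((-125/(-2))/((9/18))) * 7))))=16975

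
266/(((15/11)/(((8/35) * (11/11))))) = 3344/75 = 44.59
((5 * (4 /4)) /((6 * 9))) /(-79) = -5 /4266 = -0.00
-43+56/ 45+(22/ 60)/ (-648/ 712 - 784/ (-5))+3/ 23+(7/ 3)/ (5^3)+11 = -109867173089/ 3589949250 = -30.60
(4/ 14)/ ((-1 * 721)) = -2/ 5047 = -0.00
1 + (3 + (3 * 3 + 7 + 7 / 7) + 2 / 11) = 233 / 11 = 21.18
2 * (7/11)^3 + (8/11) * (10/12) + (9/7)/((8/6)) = 233195/111804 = 2.09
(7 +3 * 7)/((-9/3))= -28/3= -9.33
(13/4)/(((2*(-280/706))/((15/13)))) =-1059/224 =-4.73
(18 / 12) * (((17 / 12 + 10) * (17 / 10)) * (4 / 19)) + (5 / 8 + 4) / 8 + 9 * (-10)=-506421 / 6080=-83.29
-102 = -102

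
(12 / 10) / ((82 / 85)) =1.24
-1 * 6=-6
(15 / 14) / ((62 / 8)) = 30 / 217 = 0.14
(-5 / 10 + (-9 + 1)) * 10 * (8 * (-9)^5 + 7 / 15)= 40153280.33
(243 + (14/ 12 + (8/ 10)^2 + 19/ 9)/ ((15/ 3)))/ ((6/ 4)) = 548513/ 3375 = 162.52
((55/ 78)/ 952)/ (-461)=-55/ 34232016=-0.00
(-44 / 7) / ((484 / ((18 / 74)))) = -9 / 2849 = -0.00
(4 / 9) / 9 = 4 / 81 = 0.05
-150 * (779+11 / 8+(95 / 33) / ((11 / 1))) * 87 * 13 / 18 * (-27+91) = -170929462600 / 363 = -470880062.26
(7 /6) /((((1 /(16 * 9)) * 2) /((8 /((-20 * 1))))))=-168 /5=-33.60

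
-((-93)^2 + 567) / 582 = -1536 / 97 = -15.84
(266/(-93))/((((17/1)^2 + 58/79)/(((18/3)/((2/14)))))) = -294196/709559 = -0.41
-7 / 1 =-7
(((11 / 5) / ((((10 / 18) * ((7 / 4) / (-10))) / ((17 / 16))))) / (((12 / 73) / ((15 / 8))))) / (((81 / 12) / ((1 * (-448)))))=54604 / 3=18201.33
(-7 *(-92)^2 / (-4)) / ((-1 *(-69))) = 644 / 3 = 214.67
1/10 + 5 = 5.10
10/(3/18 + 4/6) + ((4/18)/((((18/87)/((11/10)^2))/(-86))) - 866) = -1303787/1350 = -965.77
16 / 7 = 2.29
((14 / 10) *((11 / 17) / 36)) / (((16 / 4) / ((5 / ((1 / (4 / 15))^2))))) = 77 / 34425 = 0.00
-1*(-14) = 14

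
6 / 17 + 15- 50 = -589 / 17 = -34.65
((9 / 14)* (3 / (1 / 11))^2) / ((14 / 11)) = 107811 / 196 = 550.06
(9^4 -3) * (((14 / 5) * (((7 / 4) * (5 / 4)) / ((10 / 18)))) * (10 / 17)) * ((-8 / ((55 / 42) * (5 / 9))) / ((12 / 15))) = -546602742 / 935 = -584601.86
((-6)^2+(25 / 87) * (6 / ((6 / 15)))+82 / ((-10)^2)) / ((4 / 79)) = 4711481 / 5800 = 812.32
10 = 10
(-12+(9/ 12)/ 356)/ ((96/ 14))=-39865/ 22784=-1.75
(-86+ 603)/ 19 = 517/ 19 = 27.21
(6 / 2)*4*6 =72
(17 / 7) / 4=17 / 28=0.61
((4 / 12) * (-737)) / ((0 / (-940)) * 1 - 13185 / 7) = 5159 / 39555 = 0.13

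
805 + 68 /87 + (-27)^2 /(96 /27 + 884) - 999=-133707473 /694956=-192.40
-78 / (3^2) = -26 / 3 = -8.67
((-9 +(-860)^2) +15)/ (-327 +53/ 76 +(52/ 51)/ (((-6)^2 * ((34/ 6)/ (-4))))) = -146202355656/ 64506151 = -2266.49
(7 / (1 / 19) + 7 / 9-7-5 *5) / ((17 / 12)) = 3664 / 51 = 71.84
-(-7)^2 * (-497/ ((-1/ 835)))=-20334755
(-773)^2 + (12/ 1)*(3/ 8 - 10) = 1194827/ 2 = 597413.50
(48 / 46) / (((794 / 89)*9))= 356 / 27393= 0.01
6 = 6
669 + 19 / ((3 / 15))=764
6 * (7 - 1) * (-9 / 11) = -324 / 11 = -29.45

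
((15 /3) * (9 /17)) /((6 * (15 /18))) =9 /17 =0.53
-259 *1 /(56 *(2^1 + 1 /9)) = -2.19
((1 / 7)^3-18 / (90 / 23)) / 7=-7884 / 12005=-0.66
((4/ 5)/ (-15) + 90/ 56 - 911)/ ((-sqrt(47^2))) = 1909837/ 98700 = 19.35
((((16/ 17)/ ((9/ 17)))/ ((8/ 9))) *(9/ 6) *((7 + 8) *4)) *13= 2340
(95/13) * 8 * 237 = 180120/13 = 13855.38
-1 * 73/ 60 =-73/ 60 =-1.22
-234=-234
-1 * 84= -84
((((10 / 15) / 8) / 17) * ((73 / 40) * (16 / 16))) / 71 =73 / 579360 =0.00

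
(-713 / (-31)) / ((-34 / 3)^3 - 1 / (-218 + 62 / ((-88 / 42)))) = -3382587 / 214088294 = -0.02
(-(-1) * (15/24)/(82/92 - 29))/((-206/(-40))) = -575/133179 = -0.00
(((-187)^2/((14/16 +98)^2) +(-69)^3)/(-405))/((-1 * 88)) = -205539601613/22299270840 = -9.22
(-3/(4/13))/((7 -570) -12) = 39/2300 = 0.02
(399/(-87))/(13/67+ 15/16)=-142576/35177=-4.05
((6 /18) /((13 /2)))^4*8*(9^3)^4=446308403328 /28561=15626497.79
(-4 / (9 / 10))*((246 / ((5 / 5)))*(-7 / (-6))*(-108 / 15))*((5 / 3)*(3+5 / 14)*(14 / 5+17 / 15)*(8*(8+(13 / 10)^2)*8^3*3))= 601666994176 / 25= 24066679767.04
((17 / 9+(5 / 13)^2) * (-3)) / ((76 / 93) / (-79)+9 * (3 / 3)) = -7587002 / 11161943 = -0.68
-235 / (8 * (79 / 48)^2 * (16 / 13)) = -54990 / 6241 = -8.81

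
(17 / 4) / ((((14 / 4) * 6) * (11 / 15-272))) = -0.00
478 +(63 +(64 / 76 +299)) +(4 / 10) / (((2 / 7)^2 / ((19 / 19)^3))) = 160691 / 190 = 845.74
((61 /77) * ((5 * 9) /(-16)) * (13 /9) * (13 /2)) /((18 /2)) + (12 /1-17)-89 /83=-15454939 /1840608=-8.40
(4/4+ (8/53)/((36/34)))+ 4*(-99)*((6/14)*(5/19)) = -43.52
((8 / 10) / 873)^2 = 16 / 19053225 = 0.00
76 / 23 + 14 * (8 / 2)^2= 5228 / 23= 227.30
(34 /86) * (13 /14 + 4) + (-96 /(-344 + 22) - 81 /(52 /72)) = -19783077 /179998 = -109.91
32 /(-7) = -32 /7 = -4.57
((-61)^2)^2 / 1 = 13845841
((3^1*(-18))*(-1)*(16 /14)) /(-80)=-27 /35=-0.77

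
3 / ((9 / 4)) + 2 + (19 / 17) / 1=227 / 51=4.45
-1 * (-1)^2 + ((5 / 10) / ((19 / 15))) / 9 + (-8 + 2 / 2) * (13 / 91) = -223 / 114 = -1.96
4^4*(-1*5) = -1280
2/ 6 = 1/ 3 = 0.33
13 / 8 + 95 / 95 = 21 / 8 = 2.62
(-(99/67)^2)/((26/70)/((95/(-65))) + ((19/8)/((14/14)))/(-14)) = 3862320/749663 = 5.15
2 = 2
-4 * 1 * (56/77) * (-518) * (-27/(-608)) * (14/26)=97902/2717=36.03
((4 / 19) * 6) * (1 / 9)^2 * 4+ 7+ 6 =6701 / 513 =13.06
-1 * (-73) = 73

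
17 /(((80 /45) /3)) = 459 /16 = 28.69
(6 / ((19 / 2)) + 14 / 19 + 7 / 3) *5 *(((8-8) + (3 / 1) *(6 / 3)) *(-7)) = -14770 / 19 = -777.37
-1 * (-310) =310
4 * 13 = 52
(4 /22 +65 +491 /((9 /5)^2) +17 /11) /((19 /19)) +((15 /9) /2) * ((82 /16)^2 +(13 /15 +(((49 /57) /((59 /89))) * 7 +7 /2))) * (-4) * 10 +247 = -13717797649 /15980976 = -858.38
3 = 3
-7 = -7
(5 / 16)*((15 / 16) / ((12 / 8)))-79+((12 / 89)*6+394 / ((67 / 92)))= 353405907 / 763264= 463.02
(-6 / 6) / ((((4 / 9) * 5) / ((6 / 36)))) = -3 / 40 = -0.08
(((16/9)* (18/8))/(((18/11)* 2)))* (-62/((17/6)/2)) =-53.49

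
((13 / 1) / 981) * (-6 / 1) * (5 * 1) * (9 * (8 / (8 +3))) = -3120 / 1199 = -2.60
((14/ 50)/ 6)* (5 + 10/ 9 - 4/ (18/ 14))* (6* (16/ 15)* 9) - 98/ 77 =9338/ 1375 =6.79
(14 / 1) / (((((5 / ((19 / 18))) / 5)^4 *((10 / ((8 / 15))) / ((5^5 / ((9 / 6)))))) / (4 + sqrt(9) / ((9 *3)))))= 4219142375 / 531441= 7939.06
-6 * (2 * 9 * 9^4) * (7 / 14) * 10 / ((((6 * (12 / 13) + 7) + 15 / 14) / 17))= -10961856360 / 2477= -4425456.75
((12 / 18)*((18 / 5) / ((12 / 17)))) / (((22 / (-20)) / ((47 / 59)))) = -1598 / 649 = -2.46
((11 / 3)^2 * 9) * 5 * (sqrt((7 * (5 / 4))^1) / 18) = 605 * sqrt(35) / 36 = 99.42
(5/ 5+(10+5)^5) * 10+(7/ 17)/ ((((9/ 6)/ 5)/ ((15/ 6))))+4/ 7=2710973749/ 357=7593764.00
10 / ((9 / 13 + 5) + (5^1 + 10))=130 / 269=0.48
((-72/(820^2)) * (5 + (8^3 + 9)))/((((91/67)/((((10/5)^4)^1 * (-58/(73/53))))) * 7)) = 3.99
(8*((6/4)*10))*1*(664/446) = 39840/223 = 178.65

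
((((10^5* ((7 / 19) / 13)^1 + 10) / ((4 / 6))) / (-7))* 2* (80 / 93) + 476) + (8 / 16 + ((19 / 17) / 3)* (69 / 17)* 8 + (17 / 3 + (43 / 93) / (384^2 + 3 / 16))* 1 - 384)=-205727735181410647 / 219274820353134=-938.22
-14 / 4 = -7 / 2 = -3.50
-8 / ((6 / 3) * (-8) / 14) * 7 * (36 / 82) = 21.51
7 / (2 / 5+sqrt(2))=-35 / 23+175*sqrt(2) / 46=3.86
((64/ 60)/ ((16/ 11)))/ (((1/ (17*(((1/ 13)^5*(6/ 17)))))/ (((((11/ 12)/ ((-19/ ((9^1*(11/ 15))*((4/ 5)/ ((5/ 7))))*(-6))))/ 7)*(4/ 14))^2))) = 322102/ 4617985694765625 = 0.00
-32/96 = -0.33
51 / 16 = 3.19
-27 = -27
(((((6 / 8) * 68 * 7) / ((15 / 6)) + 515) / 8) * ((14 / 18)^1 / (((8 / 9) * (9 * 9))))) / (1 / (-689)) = -15862847 / 25920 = -611.99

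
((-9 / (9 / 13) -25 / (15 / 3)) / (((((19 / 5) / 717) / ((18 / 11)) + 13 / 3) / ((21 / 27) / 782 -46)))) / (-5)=-4178201346 / 109417049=-38.19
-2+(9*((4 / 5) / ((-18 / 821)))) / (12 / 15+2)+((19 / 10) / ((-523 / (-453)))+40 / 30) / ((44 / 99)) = -16486639 / 146440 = -112.58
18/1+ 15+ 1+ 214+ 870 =1118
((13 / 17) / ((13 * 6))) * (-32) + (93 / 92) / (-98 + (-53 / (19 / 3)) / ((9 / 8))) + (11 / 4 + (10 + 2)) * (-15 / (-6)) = 128839763 / 3524865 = 36.55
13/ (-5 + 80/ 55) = -11/ 3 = -3.67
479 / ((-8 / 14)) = -3353 / 4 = -838.25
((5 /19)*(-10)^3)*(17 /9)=-85000 /171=-497.08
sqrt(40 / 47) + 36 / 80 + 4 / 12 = 47 / 60 + 2 * sqrt(470) / 47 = 1.71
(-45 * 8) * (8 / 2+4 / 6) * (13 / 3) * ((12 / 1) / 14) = -6240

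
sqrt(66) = 8.12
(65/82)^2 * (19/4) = 80275/26896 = 2.98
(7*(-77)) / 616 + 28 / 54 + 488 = 105331 / 216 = 487.64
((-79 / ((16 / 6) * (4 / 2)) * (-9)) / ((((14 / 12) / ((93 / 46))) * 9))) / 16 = 66123 / 41216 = 1.60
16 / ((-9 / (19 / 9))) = -304 / 81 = -3.75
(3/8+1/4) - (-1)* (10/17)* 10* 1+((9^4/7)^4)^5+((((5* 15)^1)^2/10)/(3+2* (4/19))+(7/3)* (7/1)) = 115878875080259183758919402091860207196175633756457235975910471652831497439143351/423218180442534053304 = 273804104916030647358189300000000000000000000000000000000000.00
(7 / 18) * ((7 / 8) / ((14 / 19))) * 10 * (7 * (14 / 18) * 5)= 162925 / 1296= 125.71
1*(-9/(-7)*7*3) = 27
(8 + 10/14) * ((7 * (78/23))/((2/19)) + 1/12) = 3798287/1932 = 1965.99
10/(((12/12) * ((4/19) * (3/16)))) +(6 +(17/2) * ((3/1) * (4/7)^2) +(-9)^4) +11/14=2007857/294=6829.45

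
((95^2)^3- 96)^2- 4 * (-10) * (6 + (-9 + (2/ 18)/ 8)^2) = 350153336713931559297345533/ 648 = 540360087521499319903311.00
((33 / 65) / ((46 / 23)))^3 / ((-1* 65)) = -35937 / 142805000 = -0.00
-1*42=-42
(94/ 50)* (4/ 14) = 94/ 175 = 0.54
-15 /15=-1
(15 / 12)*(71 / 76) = 355 / 304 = 1.17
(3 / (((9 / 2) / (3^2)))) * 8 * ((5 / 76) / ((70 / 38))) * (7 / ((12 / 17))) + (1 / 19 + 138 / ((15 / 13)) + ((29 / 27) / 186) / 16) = 1043132419 / 7633440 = 136.65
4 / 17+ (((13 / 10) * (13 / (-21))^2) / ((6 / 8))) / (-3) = 4682 / 337365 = 0.01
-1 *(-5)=5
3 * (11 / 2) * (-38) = -627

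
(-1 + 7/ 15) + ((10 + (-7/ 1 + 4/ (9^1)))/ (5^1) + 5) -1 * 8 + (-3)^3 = -1343/ 45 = -29.84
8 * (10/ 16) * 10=50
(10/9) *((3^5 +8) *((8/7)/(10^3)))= 502/1575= 0.32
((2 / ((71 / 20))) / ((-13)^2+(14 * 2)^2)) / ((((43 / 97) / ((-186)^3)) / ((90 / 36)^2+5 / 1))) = -280881464400 / 2909509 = -96539.13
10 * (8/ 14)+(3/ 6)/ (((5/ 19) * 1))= 533/ 70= 7.61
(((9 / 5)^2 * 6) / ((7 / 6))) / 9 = 324 / 175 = 1.85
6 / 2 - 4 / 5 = 11 / 5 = 2.20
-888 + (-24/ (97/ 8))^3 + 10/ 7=-5713593854/ 6388711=-894.33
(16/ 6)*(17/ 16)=17/ 6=2.83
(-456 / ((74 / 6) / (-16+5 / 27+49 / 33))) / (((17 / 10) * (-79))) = -6469120 / 1639803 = -3.95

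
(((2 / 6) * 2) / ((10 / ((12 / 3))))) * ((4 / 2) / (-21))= -8 / 315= -0.03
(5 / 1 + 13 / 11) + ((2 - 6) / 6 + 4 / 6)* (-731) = 68 / 11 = 6.18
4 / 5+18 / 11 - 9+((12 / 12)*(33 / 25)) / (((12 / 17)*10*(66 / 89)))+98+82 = 11463443 / 66000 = 173.69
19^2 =361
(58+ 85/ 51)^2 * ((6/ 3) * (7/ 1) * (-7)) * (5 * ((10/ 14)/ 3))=-11214350/ 27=-415346.30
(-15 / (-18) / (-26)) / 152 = -5 / 23712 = -0.00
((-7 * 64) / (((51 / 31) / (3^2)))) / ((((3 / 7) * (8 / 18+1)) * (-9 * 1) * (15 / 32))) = 3110912 / 3315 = 938.43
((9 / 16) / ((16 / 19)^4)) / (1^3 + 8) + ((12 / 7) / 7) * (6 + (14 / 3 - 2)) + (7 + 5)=732000321 / 51380224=14.25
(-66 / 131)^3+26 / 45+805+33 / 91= 7418255881546 / 9205932645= 805.81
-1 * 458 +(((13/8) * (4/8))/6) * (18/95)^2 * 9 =-33064441/72200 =-457.96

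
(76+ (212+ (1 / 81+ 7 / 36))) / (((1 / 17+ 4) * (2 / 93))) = 49210733 / 14904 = 3301.85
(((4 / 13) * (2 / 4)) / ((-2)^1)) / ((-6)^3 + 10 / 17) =17 / 47606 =0.00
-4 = -4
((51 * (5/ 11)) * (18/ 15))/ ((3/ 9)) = 918/ 11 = 83.45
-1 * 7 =-7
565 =565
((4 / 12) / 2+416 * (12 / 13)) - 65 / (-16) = 18635 / 48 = 388.23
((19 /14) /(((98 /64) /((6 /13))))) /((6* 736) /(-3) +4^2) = -114 /405769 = -0.00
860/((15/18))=1032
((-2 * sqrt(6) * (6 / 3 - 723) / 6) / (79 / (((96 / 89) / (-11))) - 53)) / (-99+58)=0.02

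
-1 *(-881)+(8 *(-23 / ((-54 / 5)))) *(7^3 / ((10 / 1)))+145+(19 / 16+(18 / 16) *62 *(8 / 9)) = 722977 / 432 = 1673.56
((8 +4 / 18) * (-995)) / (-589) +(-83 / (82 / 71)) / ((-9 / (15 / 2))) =64139975 / 869364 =73.78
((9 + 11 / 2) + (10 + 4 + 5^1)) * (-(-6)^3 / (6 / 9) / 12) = 904.50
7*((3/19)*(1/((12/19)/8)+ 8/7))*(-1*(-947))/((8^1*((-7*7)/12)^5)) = -8542091520/5367029731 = -1.59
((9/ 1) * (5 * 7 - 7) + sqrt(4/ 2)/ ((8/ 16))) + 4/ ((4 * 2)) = 255.33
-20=-20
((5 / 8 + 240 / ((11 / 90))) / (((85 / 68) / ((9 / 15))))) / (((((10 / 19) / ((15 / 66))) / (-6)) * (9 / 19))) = -12480131 / 2420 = -5157.08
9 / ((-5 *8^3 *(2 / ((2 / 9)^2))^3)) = -1 / 18895680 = -0.00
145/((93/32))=4640/93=49.89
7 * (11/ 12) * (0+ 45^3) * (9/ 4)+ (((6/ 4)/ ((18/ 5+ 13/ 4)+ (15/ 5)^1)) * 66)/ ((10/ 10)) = 4146857055/ 3152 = 1315627.24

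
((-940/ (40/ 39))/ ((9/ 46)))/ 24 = -14053/ 72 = -195.18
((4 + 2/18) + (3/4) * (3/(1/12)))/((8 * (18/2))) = 35/81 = 0.43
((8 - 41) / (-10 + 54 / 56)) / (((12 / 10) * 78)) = 35 / 897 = 0.04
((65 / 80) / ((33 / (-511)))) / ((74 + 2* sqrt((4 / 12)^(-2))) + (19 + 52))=-6643 / 79728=-0.08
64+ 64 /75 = 4864 /75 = 64.85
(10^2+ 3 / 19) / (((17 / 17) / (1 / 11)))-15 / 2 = 61 / 38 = 1.61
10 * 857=8570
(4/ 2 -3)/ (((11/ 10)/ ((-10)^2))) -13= -1143/ 11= -103.91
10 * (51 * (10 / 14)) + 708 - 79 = 6953 / 7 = 993.29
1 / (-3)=-1 / 3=-0.33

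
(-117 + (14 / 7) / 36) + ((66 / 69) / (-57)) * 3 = -116.99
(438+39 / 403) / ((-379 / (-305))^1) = 4142205 / 11749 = 352.56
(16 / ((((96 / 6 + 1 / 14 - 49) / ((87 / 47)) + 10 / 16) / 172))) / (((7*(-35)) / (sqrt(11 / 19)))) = 1915392*sqrt(209) / 55609295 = 0.50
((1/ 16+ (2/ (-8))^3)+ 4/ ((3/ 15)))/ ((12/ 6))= 1283/ 128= 10.02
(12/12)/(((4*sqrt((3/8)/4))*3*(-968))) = -sqrt(6)/8712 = -0.00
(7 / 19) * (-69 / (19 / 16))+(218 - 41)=56169 / 361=155.59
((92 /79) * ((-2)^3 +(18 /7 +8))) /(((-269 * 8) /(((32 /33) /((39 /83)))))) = -61088 /21272251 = -0.00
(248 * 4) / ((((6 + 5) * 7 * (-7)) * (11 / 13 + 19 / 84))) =-154752 / 90167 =-1.72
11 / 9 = 1.22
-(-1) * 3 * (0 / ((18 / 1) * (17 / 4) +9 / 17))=0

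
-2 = -2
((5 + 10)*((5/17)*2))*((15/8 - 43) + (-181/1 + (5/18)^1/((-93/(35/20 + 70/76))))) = -353258075/180234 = -1960.00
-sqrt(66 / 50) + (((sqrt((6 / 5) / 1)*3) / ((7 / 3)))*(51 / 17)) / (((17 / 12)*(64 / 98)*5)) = -sqrt(33) / 5 + 567*sqrt(30) / 3400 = -0.24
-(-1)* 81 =81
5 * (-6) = -30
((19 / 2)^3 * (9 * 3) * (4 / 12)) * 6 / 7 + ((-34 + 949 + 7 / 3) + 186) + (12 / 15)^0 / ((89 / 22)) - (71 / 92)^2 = 122077216655 / 15819216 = 7717.02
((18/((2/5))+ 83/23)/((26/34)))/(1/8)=11696/23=508.52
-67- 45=-112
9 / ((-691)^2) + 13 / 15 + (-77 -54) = -932042777 / 7162215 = -130.13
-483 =-483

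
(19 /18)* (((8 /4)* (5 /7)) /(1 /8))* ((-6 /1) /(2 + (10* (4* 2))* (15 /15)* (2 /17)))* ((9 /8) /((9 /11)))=-17765 /2037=-8.72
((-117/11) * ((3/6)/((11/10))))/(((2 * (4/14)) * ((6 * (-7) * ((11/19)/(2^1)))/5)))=18525/5324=3.48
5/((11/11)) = 5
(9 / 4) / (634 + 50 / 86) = 387 / 109148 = 0.00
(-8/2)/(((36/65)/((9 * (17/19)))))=-1105/19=-58.16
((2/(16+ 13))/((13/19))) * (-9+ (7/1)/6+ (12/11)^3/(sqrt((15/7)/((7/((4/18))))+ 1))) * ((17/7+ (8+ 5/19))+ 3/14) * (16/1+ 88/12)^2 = -15907150/3393+ 2729260800 * sqrt(471)/78780559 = -3936.37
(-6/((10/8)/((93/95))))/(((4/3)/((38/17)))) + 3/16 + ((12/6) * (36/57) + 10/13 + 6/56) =-65259697/11757200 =-5.55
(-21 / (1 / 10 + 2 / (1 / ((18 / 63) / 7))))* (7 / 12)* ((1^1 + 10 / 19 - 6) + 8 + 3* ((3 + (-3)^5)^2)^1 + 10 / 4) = -78832381145 / 6764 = -11654698.57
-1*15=-15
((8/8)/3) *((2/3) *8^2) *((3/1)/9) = 128/27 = 4.74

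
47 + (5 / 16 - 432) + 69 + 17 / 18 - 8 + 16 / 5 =-230071 / 720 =-319.54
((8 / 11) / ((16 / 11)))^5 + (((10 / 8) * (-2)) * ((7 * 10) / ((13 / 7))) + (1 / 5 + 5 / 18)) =-1754471 / 18720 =-93.72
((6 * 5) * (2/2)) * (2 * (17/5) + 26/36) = 677/3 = 225.67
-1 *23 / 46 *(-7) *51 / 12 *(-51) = -6069 / 8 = -758.62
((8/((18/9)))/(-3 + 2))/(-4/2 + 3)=-4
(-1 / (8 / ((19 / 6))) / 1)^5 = -2476099 / 254803968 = -0.01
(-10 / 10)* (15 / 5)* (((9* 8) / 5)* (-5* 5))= 1080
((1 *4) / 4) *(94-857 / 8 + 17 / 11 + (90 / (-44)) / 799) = -814361 / 70312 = -11.58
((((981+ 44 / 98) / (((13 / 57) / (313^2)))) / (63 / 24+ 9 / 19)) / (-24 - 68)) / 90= -16431.61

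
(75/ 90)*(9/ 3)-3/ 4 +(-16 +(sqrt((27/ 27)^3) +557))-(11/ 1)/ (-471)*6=543.89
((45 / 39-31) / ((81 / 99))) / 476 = -1067 / 13923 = -0.08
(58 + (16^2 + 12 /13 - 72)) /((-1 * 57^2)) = -3158 /42237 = -0.07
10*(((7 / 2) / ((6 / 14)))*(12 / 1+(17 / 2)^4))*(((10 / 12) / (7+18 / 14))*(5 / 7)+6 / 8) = 2932884955 / 8352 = 351159.60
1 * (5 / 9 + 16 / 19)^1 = 239 / 171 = 1.40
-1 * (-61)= 61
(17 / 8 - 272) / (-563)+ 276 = 1245263 / 4504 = 276.48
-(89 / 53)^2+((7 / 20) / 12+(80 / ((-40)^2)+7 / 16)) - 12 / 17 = -8621557 / 2865180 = -3.01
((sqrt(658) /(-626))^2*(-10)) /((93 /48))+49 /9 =148578031 /27333351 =5.44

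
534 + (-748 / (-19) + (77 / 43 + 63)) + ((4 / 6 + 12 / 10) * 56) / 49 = 7846784 / 12255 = 640.29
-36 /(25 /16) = -576 /25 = -23.04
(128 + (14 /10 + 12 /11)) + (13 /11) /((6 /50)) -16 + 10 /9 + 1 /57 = 1180027 /9405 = 125.47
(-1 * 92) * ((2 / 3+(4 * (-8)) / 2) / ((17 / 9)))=746.82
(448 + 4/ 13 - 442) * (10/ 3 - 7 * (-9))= 16318/ 39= 418.41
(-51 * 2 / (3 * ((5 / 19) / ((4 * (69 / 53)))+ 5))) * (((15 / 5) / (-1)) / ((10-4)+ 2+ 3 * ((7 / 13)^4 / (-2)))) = 30553872336 / 11912237905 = 2.56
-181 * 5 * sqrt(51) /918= -905 * sqrt(51) /918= -7.04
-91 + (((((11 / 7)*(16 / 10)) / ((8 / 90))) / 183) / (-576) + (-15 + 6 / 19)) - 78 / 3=-102562193 / 778848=-131.68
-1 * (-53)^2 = -2809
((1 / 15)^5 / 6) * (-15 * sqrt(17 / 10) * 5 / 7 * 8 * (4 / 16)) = -sqrt(170) / 2126250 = -0.00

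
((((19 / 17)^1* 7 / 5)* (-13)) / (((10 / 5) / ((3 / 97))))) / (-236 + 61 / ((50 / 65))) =5187 / 2583983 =0.00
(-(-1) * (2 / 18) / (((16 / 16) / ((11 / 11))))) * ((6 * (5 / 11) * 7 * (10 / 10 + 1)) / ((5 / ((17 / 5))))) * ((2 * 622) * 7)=4145008 / 165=25121.26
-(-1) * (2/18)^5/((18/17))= 17/1062882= 0.00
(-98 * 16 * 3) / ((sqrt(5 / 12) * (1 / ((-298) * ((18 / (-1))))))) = -50464512 * sqrt(15) / 5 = -39089642.91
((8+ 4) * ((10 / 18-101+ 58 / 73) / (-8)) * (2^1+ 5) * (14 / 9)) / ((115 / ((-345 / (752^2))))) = -1604015 / 185768064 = -0.01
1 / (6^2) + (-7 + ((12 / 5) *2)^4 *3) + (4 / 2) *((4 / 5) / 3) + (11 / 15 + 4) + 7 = 35950933 / 22500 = 1597.82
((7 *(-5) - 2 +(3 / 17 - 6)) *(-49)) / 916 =8918 / 3893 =2.29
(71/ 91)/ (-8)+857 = 623825/ 728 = 856.90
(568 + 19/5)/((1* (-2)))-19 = -3049/10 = -304.90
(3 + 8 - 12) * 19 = -19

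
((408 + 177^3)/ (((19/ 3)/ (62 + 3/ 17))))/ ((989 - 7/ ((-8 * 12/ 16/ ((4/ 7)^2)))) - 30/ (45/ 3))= 12734130339/ 230945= 55139.23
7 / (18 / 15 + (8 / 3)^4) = 2835 / 20966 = 0.14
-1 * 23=-23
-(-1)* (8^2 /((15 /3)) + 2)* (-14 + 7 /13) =-2590 /13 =-199.23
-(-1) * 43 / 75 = 43 / 75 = 0.57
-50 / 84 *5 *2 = -125 / 21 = -5.95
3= 3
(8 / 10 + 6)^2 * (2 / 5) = 2312 / 125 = 18.50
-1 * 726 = -726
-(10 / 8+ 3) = -17 / 4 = -4.25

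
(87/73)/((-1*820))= -87/59860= -0.00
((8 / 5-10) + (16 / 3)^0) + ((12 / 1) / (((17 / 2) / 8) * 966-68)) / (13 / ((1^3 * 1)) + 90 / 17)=-5189177 / 701305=-7.40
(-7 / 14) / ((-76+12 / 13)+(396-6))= -0.00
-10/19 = -0.53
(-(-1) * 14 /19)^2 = 196 /361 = 0.54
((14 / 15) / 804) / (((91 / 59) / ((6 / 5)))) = 59 / 65325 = 0.00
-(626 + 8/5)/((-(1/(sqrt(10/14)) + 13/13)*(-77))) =1569/77-1569*sqrt(35)/385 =-3.73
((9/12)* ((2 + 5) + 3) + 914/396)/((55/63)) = 6797/605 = 11.23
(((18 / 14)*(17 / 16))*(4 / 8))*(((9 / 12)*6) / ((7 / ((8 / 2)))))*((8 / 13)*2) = 1377 / 637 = 2.16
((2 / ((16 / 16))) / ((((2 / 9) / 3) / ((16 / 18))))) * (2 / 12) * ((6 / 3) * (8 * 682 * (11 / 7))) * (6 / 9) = 960256 / 21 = 45726.48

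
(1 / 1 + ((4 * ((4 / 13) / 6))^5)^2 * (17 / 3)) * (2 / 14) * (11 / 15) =268633601601043921 / 2564227916835354315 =0.10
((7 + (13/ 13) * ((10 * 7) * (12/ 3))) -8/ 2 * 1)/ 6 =283/ 6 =47.17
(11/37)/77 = 1/259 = 0.00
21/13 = 1.62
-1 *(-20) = 20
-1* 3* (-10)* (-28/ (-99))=280/ 33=8.48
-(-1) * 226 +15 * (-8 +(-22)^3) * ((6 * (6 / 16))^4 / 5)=-6552631 / 8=-819078.88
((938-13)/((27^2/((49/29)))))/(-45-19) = -45325/1353024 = -0.03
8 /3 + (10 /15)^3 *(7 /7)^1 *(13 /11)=896 /297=3.02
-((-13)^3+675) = 1522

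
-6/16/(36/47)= -47/96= -0.49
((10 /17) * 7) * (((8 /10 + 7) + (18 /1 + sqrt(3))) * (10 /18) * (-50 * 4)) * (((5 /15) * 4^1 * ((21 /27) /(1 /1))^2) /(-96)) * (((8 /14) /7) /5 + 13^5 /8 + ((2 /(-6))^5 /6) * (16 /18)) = 4911912.91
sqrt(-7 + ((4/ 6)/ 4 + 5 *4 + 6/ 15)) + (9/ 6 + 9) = sqrt(12210)/ 30 + 21/ 2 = 14.18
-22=-22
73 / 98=0.74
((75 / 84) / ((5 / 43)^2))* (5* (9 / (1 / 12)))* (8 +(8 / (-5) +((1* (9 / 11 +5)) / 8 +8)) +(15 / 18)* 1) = 87648147 / 154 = 569143.81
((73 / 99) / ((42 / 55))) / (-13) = -365 / 4914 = -0.07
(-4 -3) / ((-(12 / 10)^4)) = 4375 / 1296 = 3.38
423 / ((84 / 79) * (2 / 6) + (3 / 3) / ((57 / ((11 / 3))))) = 5714307 / 5657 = 1010.13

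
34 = 34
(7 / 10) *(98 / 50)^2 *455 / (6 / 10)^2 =3398.75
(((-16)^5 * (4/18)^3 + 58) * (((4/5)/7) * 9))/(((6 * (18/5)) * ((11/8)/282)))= -6276437152/56133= -111813.68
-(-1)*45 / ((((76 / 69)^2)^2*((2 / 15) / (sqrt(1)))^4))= 51638535028125 / 533794816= 96738.55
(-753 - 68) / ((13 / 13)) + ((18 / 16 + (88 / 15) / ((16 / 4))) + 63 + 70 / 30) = -30123 / 40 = -753.08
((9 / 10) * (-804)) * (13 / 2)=-23517 / 5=-4703.40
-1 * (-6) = 6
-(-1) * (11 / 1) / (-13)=-11 / 13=-0.85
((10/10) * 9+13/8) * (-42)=-1785/4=-446.25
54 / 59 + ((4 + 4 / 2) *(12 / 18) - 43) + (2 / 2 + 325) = 16987 / 59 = 287.92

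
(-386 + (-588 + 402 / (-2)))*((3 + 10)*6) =-91650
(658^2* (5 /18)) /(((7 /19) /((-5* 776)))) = -11399323600 /9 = -1266591511.11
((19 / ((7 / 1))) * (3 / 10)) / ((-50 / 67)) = -3819 / 3500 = -1.09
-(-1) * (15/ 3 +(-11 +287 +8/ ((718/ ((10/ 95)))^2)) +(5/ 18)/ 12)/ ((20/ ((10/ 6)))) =2824177216469/ 120595498272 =23.42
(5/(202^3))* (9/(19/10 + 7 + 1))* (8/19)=50/215332909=0.00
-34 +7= -27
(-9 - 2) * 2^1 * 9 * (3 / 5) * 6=-3564 / 5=-712.80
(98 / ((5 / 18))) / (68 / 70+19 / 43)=176988 / 709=249.63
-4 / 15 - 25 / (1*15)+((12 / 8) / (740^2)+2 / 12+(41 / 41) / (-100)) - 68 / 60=-3187029 / 1095200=-2.91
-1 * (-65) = 65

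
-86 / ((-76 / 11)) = 473 / 38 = 12.45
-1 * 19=-19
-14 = -14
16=16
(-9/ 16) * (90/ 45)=-9/ 8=-1.12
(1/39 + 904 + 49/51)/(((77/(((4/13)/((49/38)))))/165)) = 456004560/985439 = 462.74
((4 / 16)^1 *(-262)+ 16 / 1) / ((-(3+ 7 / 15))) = 14.28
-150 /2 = -75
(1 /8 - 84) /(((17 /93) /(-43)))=2683329 /136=19730.36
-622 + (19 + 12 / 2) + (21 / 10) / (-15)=-29857 / 50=-597.14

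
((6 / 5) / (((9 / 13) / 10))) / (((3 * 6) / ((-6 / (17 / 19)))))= -988 / 153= -6.46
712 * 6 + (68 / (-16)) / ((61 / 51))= 1041501 / 244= 4268.45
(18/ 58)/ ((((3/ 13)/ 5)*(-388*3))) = -65/ 11252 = -0.01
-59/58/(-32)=59/1856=0.03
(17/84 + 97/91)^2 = 1918225/1192464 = 1.61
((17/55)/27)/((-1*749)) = -17/1112265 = -0.00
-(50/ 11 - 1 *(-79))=-919/ 11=-83.55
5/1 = 5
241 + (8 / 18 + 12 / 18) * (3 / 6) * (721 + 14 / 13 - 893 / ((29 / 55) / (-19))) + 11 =18530.26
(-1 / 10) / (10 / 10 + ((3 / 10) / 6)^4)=-16000 / 160001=-0.10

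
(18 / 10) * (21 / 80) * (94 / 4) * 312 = 346437 / 100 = 3464.37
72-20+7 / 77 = 573 / 11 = 52.09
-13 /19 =-0.68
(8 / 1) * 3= 24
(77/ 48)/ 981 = 77/ 47088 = 0.00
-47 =-47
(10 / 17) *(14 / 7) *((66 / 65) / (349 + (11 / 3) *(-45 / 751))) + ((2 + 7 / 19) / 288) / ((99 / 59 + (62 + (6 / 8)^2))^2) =364777322817988 / 106442608378835443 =0.00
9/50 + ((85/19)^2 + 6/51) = 20.31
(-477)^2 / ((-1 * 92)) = -227529 / 92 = -2473.14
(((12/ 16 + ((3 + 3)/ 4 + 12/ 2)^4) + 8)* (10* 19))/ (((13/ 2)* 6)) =370975/ 24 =15457.29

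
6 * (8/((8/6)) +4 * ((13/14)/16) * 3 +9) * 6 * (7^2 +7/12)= 28018.12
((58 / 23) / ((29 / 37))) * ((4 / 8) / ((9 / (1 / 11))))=37 / 2277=0.02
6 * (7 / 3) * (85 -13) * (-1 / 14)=-72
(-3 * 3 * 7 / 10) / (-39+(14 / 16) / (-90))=0.16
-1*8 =-8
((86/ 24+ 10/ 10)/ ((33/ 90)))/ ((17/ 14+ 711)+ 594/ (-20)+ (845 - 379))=875/ 80396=0.01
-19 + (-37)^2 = 1350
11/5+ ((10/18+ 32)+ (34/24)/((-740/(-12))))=46325/1332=34.78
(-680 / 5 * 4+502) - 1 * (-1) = -41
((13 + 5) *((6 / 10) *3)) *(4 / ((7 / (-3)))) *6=-11664 / 35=-333.26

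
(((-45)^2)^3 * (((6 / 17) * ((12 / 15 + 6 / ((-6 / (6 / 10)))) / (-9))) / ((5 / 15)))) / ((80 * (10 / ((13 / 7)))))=-863591625 / 1904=-453567.03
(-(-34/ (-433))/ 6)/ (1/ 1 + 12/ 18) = -17/ 2165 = -0.01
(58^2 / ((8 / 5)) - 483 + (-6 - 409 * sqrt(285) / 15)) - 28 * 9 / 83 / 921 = 82227019 / 50962 - 409 * sqrt(285) / 15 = 1153.18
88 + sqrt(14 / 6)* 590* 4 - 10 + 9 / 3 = 81 + 2360* sqrt(21) / 3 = 3685.96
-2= -2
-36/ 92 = -9/ 23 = -0.39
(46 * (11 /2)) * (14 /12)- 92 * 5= -164.83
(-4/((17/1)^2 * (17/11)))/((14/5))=-110/34391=-0.00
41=41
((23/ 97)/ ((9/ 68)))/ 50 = 782/ 21825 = 0.04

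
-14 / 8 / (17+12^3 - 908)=-7 / 3348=-0.00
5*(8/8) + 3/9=16/3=5.33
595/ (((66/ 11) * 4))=595/ 24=24.79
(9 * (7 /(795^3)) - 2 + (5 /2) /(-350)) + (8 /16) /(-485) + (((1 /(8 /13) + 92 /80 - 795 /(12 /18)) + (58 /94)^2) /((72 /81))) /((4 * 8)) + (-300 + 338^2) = 19533439662309018300371 /171496127959296000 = 113900.18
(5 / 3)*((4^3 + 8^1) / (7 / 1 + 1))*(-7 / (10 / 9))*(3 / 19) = -567 / 38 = -14.92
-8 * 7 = -56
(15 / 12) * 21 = 105 / 4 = 26.25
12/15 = 4/5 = 0.80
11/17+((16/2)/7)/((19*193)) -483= -210485664/436373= -482.35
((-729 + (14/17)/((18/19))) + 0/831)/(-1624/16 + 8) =222808/28611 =7.79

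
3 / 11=0.27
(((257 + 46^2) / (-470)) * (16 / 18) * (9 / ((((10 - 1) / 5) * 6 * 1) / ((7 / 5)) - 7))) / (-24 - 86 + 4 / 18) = 149499 / 290225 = 0.52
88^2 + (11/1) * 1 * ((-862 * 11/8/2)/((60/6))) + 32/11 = 6243619/880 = 7095.02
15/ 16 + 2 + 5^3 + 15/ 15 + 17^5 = 22719775/ 16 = 1419985.94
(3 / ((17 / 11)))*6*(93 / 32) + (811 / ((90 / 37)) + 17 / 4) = 4547287 / 12240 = 371.51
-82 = -82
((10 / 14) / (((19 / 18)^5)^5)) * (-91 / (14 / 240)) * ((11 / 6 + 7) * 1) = -1659708619633979909965763046486835200 / 651535469817792626756267271963493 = -2547.38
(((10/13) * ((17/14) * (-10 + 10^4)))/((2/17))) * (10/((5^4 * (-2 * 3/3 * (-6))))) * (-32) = -1539792/455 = -3384.16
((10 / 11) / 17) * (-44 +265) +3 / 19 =2503 / 209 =11.98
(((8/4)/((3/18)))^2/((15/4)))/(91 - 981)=-96/2225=-0.04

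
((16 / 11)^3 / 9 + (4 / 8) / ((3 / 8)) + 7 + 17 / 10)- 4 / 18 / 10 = 10.35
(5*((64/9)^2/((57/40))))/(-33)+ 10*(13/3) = 5783110/152361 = 37.96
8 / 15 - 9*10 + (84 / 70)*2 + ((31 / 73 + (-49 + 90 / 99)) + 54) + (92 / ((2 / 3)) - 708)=-650.73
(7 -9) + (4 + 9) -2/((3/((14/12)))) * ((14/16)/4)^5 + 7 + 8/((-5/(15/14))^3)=1856291487929/103582531584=17.92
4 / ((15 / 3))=4 / 5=0.80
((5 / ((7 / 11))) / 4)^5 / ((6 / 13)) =6542696875 / 103262208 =63.36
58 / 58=1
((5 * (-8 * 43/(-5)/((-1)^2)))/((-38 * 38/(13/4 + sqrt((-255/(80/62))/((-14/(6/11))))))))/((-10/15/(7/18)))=43 * sqrt(81158)/31768 + 3913/8664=0.84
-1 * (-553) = 553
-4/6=-2/3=-0.67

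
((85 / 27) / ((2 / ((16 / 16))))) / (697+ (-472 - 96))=0.01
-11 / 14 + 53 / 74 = -18 / 259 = -0.07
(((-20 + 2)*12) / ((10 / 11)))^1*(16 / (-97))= 19008 / 485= 39.19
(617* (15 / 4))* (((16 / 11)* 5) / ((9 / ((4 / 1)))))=246800 / 33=7478.79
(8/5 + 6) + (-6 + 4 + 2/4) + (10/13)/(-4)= 384/65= 5.91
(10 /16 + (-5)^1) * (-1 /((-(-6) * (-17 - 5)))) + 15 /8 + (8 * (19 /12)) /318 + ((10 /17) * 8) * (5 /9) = 12833431 /2854368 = 4.50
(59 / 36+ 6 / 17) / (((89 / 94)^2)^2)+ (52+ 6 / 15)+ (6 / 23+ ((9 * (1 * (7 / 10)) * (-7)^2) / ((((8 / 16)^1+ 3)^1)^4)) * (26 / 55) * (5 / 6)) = 4755967714554404 / 85004129240415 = 55.95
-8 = -8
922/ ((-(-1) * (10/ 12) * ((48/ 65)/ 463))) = 2774759/ 4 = 693689.75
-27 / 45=-3 / 5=-0.60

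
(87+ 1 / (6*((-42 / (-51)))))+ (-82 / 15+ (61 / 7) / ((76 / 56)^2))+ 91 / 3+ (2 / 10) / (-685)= 116.80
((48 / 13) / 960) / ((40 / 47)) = 47 / 10400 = 0.00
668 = 668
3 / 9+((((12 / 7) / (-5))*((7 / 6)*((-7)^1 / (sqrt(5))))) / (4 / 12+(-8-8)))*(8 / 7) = 0.24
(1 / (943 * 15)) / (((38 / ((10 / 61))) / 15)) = 5 / 1092937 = 0.00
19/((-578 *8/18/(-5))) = 855/2312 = 0.37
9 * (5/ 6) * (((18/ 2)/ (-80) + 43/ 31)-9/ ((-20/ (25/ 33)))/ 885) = 9.56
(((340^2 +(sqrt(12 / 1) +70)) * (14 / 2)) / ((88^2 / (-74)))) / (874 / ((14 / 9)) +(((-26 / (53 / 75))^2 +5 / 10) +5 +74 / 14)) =-294537287695 / 73330600904 - 5092717 * sqrt(3) / 73330600904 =-4.02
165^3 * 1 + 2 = 4492127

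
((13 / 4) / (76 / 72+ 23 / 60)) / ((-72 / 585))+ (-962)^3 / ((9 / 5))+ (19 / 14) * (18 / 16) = -18446542719667 / 37296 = -494598421.27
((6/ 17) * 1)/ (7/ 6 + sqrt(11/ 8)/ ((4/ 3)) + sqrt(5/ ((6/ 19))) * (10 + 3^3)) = 288/ (17 * (9 * sqrt(22) + 56 + 296 * sqrt(570))) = 0.00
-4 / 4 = -1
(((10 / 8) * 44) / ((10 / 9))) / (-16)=-99 / 32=-3.09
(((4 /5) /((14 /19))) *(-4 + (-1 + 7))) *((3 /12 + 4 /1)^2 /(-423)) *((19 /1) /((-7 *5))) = 104329 /2072700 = 0.05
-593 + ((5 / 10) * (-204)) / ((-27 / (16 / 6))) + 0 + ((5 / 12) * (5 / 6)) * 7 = -125387 / 216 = -580.50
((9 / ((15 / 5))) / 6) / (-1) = -1 / 2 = -0.50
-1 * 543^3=-160103007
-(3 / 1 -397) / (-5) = -394 / 5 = -78.80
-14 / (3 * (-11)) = 14 / 33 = 0.42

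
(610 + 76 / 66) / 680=2521 / 2805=0.90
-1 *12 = -12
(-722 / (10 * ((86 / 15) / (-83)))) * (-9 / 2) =-809001 / 172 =-4703.49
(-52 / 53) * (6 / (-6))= 52 / 53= 0.98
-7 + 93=86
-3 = -3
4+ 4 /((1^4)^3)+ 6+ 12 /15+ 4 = 94 /5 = 18.80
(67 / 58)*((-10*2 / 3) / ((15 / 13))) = -1742 / 261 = -6.67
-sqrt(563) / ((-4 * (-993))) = -sqrt(563) / 3972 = -0.01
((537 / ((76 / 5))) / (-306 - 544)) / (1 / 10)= -537 / 1292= -0.42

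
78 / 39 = 2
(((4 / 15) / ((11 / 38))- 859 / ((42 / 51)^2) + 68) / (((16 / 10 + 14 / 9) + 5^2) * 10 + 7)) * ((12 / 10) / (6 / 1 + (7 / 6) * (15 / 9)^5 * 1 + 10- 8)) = -254123952183 / 1173683050925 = -0.22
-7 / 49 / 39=-1 / 273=-0.00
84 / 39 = 28 / 13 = 2.15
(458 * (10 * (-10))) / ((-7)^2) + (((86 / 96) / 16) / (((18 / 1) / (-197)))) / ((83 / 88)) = -6573385069 / 7027776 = -935.34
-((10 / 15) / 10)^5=-1 / 759375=-0.00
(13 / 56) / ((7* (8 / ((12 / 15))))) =13 / 3920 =0.00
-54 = -54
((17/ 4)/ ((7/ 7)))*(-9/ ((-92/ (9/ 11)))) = 1377/ 4048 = 0.34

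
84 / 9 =28 / 3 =9.33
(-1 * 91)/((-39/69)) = 161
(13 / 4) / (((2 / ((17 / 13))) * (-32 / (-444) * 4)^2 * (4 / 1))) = 209457 / 32768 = 6.39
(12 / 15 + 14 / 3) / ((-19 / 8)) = -656 / 285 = -2.30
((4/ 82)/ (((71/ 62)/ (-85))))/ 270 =-1054/ 78597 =-0.01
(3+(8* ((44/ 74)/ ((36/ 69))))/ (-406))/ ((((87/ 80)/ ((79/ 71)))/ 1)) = 424027760/ 139186341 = 3.05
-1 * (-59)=59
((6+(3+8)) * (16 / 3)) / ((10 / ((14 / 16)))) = 119 / 15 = 7.93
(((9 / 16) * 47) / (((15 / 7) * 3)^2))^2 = 5303809 / 12960000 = 0.41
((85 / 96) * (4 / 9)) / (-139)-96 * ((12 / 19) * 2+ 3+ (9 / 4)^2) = -510709855 / 570456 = -895.27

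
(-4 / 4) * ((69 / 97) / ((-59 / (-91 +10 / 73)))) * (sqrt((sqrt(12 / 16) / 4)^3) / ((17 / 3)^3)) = -12357279 * sqrt(2) * 3^(3 / 4) / 65681543264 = -0.00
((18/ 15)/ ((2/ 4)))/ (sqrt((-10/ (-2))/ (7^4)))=588 * sqrt(5)/ 25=52.59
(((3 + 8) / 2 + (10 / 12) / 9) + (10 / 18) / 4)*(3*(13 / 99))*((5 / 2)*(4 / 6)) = 40235 / 10692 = 3.76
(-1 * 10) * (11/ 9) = -110/ 9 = -12.22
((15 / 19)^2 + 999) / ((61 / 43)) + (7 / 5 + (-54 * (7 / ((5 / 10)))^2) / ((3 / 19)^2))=-46665796373 / 110105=-423829.95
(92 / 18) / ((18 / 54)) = 46 / 3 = 15.33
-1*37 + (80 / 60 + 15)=-20.67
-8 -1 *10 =-18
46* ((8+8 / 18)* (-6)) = -2330.67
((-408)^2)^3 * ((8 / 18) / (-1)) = -2050116119691264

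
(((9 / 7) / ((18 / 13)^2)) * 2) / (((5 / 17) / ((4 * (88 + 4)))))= 528632 / 315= 1678.20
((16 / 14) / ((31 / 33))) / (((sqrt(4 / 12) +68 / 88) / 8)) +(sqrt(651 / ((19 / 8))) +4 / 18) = -1022208* sqrt(3) / 83111 +2* sqrt(24738) / 19 +21493198 / 747999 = 23.99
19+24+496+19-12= 546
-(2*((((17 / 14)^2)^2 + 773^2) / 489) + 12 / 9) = -22967281201 / 9392712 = -2445.22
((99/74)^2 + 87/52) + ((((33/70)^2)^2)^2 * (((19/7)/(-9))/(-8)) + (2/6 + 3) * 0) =1989614797445666429607/574538515023200000000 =3.46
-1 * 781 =-781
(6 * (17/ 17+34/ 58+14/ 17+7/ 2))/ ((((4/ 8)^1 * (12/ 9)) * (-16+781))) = 5827/ 83810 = 0.07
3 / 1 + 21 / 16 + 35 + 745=12549 / 16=784.31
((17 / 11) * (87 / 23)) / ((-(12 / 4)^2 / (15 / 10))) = -493 / 506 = -0.97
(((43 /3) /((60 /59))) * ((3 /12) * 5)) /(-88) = -2537 /12672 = -0.20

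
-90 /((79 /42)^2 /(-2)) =50.88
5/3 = 1.67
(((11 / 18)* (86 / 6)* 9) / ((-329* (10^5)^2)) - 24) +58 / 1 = 671159999999527 / 19740000000000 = 34.00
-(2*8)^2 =-256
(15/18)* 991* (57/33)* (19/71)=1788755/4686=381.72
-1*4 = -4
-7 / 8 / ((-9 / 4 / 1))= 7 / 18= 0.39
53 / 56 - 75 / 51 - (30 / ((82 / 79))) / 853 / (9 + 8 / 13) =-439221287 / 832357400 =-0.53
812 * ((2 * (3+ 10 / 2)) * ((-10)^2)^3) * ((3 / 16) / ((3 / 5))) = 4060000000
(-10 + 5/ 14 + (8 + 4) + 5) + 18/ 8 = 269/ 28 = 9.61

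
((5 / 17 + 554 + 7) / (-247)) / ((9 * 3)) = -734 / 8721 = -0.08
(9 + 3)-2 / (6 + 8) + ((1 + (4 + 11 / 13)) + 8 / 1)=2339 / 91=25.70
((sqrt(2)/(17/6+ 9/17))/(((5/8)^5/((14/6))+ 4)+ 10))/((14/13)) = 21725184 * sqrt(2)/1104679177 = 0.03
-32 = -32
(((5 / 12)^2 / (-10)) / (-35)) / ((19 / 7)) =1 / 5472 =0.00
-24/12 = -2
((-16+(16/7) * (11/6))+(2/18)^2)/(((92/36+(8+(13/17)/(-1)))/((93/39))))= -3525103/1226862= -2.87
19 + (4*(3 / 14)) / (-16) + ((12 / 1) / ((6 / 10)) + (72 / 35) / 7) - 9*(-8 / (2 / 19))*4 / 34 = 3988767 / 33320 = 119.71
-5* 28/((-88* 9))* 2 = 0.35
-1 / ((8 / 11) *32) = -11 / 256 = -0.04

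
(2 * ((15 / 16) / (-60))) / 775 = -1 / 24800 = -0.00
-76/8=-19/2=-9.50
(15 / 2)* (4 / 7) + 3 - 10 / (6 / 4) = 0.62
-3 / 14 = -0.21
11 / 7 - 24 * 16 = -2677 / 7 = -382.43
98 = 98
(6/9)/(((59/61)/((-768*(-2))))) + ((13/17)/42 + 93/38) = 1061.18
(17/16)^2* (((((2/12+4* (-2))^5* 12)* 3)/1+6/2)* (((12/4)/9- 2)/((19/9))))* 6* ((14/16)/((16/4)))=2319818191285/1867776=1242021.63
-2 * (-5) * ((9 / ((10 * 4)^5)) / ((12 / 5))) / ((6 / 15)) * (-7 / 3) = -7 / 3276800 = -0.00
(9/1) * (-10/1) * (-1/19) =90/19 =4.74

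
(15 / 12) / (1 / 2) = 5 / 2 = 2.50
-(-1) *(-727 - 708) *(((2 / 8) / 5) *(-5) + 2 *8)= -90405 / 4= -22601.25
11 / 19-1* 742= -14087 / 19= -741.42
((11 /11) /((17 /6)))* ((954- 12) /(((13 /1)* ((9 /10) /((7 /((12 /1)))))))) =10990 /663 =16.58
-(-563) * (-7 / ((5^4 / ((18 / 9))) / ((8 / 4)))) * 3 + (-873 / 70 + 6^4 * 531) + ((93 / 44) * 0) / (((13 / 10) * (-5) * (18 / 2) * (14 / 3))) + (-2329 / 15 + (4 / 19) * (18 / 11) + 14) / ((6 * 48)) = 688087.37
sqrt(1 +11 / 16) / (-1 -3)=-3 * sqrt(3) / 16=-0.32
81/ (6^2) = 2.25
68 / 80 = 17 / 20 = 0.85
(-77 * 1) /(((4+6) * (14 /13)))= -143 /20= -7.15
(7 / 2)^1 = 7 / 2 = 3.50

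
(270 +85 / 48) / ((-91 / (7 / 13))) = -13045 / 8112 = -1.61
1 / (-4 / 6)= -3 / 2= -1.50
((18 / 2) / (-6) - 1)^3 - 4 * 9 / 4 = -197 / 8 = -24.62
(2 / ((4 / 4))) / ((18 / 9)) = 1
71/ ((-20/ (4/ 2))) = -71/ 10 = -7.10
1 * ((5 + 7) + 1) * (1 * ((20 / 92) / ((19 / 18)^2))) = 21060 / 8303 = 2.54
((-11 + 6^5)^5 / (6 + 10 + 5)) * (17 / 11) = 2077515352382993520.02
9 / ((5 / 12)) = 21.60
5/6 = 0.83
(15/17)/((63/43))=215/357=0.60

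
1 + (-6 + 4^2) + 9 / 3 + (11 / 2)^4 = 14865 / 16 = 929.06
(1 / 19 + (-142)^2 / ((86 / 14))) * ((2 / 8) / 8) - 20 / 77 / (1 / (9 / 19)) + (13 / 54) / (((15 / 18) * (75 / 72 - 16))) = 1110474648523 / 10840478880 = 102.44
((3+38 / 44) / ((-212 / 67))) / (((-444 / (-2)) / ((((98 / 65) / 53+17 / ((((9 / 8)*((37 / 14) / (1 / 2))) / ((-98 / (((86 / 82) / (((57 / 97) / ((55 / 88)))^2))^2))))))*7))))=2069171628827354320595459 / 270045116403151281621000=7.66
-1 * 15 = -15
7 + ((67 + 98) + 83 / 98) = 16939 / 98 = 172.85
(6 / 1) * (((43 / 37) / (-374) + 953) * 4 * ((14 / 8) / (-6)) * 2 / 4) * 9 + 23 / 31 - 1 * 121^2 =-38316023411 / 857956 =-44659.66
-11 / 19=-0.58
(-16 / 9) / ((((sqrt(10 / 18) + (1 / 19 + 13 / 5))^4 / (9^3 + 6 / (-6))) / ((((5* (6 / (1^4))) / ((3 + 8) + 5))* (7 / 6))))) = -9029686663016663696325000 / 76789143451365531528241 + 3308934947959035486000000* sqrt(5) / 76789143451365531528241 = -21.24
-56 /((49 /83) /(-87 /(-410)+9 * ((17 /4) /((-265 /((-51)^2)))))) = 2706937266 /76055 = 35591.84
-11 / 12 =-0.92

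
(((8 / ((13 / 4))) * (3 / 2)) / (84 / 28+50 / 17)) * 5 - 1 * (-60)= 63.11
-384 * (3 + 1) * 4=-6144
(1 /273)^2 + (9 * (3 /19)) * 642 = 1291885705 /1416051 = 912.32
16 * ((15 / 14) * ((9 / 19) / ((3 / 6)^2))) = 4320 / 133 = 32.48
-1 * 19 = -19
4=4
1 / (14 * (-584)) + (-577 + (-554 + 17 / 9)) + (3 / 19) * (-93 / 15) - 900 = -2030.09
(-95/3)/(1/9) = -285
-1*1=-1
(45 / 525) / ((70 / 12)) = 18 / 1225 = 0.01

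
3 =3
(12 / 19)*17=204 / 19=10.74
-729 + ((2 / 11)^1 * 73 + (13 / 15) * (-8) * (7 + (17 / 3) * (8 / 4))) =-83441 / 99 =-842.84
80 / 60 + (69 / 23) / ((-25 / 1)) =91 / 75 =1.21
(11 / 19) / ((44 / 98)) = 49 / 38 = 1.29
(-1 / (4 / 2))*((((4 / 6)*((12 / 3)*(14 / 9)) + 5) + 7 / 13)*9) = -1700 / 39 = -43.59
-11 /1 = -11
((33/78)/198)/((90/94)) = 47/21060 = 0.00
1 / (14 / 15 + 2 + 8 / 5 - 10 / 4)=30 / 61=0.49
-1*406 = -406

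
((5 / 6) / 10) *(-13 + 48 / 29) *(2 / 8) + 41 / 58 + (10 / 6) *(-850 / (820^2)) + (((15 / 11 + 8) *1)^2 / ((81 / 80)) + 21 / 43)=28780006703629 / 328718796912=87.55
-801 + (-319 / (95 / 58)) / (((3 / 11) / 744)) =-50549551 / 95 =-532100.54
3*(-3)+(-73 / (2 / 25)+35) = -1773 / 2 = -886.50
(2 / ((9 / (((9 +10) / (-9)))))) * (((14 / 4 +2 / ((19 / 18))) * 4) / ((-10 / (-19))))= -1558 / 81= -19.23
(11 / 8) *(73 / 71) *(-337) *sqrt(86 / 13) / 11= -24601 *sqrt(1118) / 7384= -111.40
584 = 584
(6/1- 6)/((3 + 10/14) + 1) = 0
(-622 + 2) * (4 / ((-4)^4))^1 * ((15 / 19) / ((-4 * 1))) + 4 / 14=18707 / 8512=2.20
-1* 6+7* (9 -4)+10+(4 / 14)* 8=289 / 7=41.29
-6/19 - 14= -272/19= -14.32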